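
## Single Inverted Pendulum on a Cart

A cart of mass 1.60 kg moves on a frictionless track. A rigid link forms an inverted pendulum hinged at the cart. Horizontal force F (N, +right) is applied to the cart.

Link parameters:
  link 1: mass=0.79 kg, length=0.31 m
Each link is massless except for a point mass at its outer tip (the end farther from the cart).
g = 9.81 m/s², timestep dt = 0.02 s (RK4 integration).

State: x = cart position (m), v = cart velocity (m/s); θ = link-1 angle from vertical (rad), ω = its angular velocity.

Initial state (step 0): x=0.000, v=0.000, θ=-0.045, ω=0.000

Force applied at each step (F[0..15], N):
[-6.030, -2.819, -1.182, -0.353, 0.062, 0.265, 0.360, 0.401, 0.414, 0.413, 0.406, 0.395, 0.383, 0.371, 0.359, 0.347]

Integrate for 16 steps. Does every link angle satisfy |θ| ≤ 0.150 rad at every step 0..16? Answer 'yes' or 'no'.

Answer: yes

Derivation:
apply F[0]=-6.030 → step 1: x=-0.001, v=-0.071, θ=-0.043, ω=0.201
apply F[1]=-2.819 → step 2: x=-0.002, v=-0.102, θ=-0.038, ω=0.276
apply F[2]=-1.182 → step 3: x=-0.005, v=-0.114, θ=-0.033, ω=0.290
apply F[3]=-0.353 → step 4: x=-0.007, v=-0.115, θ=-0.027, ω=0.276
apply F[4]=+0.062 → step 5: x=-0.009, v=-0.112, θ=-0.022, ω=0.251
apply F[5]=+0.265 → step 6: x=-0.011, v=-0.107, θ=-0.017, ω=0.222
apply F[6]=+0.360 → step 7: x=-0.013, v=-0.101, θ=-0.013, ω=0.193
apply F[7]=+0.401 → step 8: x=-0.015, v=-0.095, θ=-0.009, ω=0.167
apply F[8]=+0.414 → step 9: x=-0.017, v=-0.089, θ=-0.006, ω=0.143
apply F[9]=+0.413 → step 10: x=-0.019, v=-0.083, θ=-0.003, ω=0.122
apply F[10]=+0.406 → step 11: x=-0.021, v=-0.078, θ=-0.001, ω=0.103
apply F[11]=+0.395 → step 12: x=-0.022, v=-0.073, θ=0.001, ω=0.087
apply F[12]=+0.383 → step 13: x=-0.023, v=-0.068, θ=0.002, ω=0.073
apply F[13]=+0.371 → step 14: x=-0.025, v=-0.064, θ=0.004, ω=0.061
apply F[14]=+0.359 → step 15: x=-0.026, v=-0.060, θ=0.005, ω=0.050
apply F[15]=+0.347 → step 16: x=-0.027, v=-0.056, θ=0.006, ω=0.041
Max |angle| over trajectory = 0.045 rad; bound = 0.150 → within bound.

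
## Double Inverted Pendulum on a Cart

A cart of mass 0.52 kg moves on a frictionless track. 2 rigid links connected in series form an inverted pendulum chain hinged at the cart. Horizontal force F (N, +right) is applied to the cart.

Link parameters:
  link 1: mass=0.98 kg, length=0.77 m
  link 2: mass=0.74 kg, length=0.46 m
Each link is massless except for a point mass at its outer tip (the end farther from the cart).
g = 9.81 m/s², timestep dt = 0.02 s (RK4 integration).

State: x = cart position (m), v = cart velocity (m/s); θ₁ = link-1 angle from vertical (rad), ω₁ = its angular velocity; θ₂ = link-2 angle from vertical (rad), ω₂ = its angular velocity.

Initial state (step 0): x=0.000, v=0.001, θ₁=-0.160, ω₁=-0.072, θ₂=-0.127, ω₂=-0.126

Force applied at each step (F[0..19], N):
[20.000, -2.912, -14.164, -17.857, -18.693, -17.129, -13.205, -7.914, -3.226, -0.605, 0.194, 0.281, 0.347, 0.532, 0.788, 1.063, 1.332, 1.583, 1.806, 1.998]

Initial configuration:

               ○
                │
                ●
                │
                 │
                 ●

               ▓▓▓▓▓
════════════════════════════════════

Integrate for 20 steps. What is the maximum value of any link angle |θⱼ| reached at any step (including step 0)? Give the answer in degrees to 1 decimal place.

Answer: 12.9°

Derivation:
apply F[0]=+20.000 → step 1: x=0.008, v=0.800, θ₁=-0.172, ω₁=-1.140, θ₂=-0.129, ω₂=-0.118
apply F[1]=-2.912 → step 2: x=0.024, v=0.793, θ₁=-0.195, ω₁=-1.186, θ₂=-0.131, ω₂=-0.083
apply F[2]=-14.164 → step 3: x=0.036, v=0.419, θ₁=-0.215, ω₁=-0.780, θ₂=-0.132, ω₂=-0.012
apply F[3]=-17.857 → step 4: x=0.040, v=-0.058, θ₁=-0.225, ω₁=-0.257, θ₂=-0.132, ω₂=0.086
apply F[4]=-18.693 → step 5: x=0.033, v=-0.555, θ₁=-0.225, ω₁=0.286, θ₂=-0.129, ω₂=0.195
apply F[5]=-17.129 → step 6: x=0.018, v=-1.008, θ₁=-0.214, ω₁=0.779, θ₂=-0.124, ω₂=0.296
apply F[6]=-13.205 → step 7: x=-0.006, v=-1.350, θ₁=-0.195, ω₁=1.142, θ₂=-0.117, ω₂=0.375
apply F[7]=-7.914 → step 8: x=-0.034, v=-1.533, θ₁=-0.171, ω₁=1.315, θ₂=-0.109, ω₂=0.429
apply F[8]=-3.226 → step 9: x=-0.065, v=-1.568, θ₁=-0.144, ω₁=1.312, θ₂=-0.100, ω₂=0.464
apply F[9]=-0.605 → step 10: x=-0.096, v=-1.521, θ₁=-0.119, ω₁=1.211, θ₂=-0.091, ω₂=0.486
apply F[10]=+0.194 → step 11: x=-0.126, v=-1.454, θ₁=-0.096, ω₁=1.095, θ₂=-0.081, ω₂=0.500
apply F[11]=+0.281 → step 12: x=-0.155, v=-1.394, θ₁=-0.075, ω₁=0.994, θ₂=-0.071, ω₂=0.506
apply F[12]=+0.347 → step 13: x=-0.182, v=-1.343, θ₁=-0.056, ω₁=0.910, θ₂=-0.061, ω₂=0.506
apply F[13]=+0.532 → step 14: x=-0.208, v=-1.294, θ₁=-0.039, ω₁=0.836, θ₂=-0.051, ω₂=0.501
apply F[14]=+0.788 → step 15: x=-0.234, v=-1.245, θ₁=-0.023, ω₁=0.767, θ₂=-0.041, ω₂=0.490
apply F[15]=+1.063 → step 16: x=-0.258, v=-1.194, θ₁=-0.008, ω₁=0.701, θ₂=-0.031, ω₂=0.476
apply F[16]=+1.332 → step 17: x=-0.281, v=-1.142, θ₁=0.005, ω₁=0.638, θ₂=-0.022, ω₂=0.458
apply F[17]=+1.583 → step 18: x=-0.304, v=-1.088, θ₁=0.017, ω₁=0.576, θ₂=-0.013, ω₂=0.437
apply F[18]=+1.806 → step 19: x=-0.325, v=-1.033, θ₁=0.028, ω₁=0.516, θ₂=-0.004, ω₂=0.415
apply F[19]=+1.998 → step 20: x=-0.345, v=-0.977, θ₁=0.038, ω₁=0.458, θ₂=0.004, ω₂=0.390
Max |angle| over trajectory = 0.225 rad = 12.9°.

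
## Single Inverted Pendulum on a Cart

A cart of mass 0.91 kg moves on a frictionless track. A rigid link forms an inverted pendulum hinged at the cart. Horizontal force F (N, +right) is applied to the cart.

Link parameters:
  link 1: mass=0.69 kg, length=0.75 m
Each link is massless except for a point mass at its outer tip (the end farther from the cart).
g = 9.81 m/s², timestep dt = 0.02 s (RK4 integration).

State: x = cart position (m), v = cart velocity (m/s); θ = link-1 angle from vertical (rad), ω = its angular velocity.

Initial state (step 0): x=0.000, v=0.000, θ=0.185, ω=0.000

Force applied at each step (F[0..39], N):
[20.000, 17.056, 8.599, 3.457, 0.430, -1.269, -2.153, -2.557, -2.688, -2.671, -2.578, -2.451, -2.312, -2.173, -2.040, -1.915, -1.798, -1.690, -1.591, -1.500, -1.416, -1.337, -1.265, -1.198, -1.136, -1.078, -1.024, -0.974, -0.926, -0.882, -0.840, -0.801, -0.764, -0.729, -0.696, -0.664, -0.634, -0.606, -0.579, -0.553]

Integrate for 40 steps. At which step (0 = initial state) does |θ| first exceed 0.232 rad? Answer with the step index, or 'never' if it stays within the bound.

Answer: never

Derivation:
apply F[0]=+20.000 → step 1: x=0.004, v=0.403, θ=0.180, ω=-0.480
apply F[1]=+17.056 → step 2: x=0.016, v=0.746, θ=0.167, ω=-0.885
apply F[2]=+8.599 → step 3: x=0.032, v=0.910, θ=0.147, ω=-1.061
apply F[3]=+3.457 → step 4: x=0.051, v=0.967, θ=0.126, ω=-1.101
apply F[4]=+0.430 → step 5: x=0.070, v=0.961, θ=0.104, ω=-1.063
apply F[5]=-1.269 → step 6: x=0.089, v=0.921, θ=0.083, ω=-0.985
apply F[6]=-2.153 → step 7: x=0.107, v=0.864, θ=0.065, ω=-0.889
apply F[7]=-2.557 → step 8: x=0.123, v=0.800, θ=0.048, ω=-0.790
apply F[8]=-2.688 → step 9: x=0.139, v=0.735, θ=0.033, ω=-0.693
apply F[9]=-2.671 → step 10: x=0.153, v=0.672, θ=0.020, ω=-0.603
apply F[10]=-2.578 → step 11: x=0.166, v=0.614, θ=0.009, ω=-0.521
apply F[11]=-2.451 → step 12: x=0.177, v=0.559, θ=-0.001, ω=-0.447
apply F[12]=-2.312 → step 13: x=0.188, v=0.509, θ=-0.009, ω=-0.381
apply F[13]=-2.173 → step 14: x=0.198, v=0.463, θ=-0.016, ω=-0.323
apply F[14]=-2.040 → step 15: x=0.207, v=0.421, θ=-0.022, ω=-0.272
apply F[15]=-1.915 → step 16: x=0.215, v=0.383, θ=-0.027, ω=-0.228
apply F[16]=-1.798 → step 17: x=0.222, v=0.348, θ=-0.031, ω=-0.188
apply F[17]=-1.690 → step 18: x=0.229, v=0.315, θ=-0.035, ω=-0.154
apply F[18]=-1.591 → step 19: x=0.235, v=0.286, θ=-0.037, ω=-0.124
apply F[19]=-1.500 → step 20: x=0.240, v=0.259, θ=-0.040, ω=-0.098
apply F[20]=-1.416 → step 21: x=0.245, v=0.233, θ=-0.041, ω=-0.075
apply F[21]=-1.337 → step 22: x=0.249, v=0.210, θ=-0.043, ω=-0.055
apply F[22]=-1.265 → step 23: x=0.253, v=0.189, θ=-0.044, ω=-0.038
apply F[23]=-1.198 → step 24: x=0.257, v=0.169, θ=-0.044, ω=-0.023
apply F[24]=-1.136 → step 25: x=0.260, v=0.151, θ=-0.044, ω=-0.010
apply F[25]=-1.078 → step 26: x=0.263, v=0.134, θ=-0.045, ω=0.001
apply F[26]=-1.024 → step 27: x=0.266, v=0.118, θ=-0.044, ω=0.010
apply F[27]=-0.974 → step 28: x=0.268, v=0.103, θ=-0.044, ω=0.018
apply F[28]=-0.926 → step 29: x=0.270, v=0.089, θ=-0.044, ω=0.025
apply F[29]=-0.882 → step 30: x=0.271, v=0.076, θ=-0.043, ω=0.031
apply F[30]=-0.840 → step 31: x=0.273, v=0.064, θ=-0.042, ω=0.036
apply F[31]=-0.801 → step 32: x=0.274, v=0.053, θ=-0.042, ω=0.040
apply F[32]=-0.764 → step 33: x=0.275, v=0.042, θ=-0.041, ω=0.043
apply F[33]=-0.729 → step 34: x=0.276, v=0.032, θ=-0.040, ω=0.046
apply F[34]=-0.696 → step 35: x=0.276, v=0.023, θ=-0.039, ω=0.048
apply F[35]=-0.664 → step 36: x=0.277, v=0.014, θ=-0.038, ω=0.050
apply F[36]=-0.634 → step 37: x=0.277, v=0.006, θ=-0.037, ω=0.051
apply F[37]=-0.606 → step 38: x=0.277, v=-0.002, θ=-0.036, ω=0.052
apply F[38]=-0.579 → step 39: x=0.277, v=-0.010, θ=-0.035, ω=0.053
apply F[39]=-0.553 → step 40: x=0.276, v=-0.017, θ=-0.034, ω=0.053
max |θ| = 0.185 ≤ 0.232 over all 41 states.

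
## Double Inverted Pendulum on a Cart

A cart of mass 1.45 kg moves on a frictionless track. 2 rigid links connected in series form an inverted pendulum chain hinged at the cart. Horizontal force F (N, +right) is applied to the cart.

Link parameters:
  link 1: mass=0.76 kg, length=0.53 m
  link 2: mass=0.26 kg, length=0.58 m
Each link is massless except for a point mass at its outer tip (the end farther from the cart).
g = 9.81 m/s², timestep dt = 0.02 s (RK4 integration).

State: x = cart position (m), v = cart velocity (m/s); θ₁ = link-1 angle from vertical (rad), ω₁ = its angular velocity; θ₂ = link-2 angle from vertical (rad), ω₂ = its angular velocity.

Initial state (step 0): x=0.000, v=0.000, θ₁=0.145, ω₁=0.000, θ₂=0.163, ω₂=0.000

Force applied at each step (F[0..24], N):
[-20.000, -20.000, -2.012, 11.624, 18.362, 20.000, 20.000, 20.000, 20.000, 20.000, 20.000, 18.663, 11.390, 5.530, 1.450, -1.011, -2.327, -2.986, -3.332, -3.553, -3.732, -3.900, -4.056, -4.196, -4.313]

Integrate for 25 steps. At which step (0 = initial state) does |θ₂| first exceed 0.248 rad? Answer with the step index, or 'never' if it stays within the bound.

Answer: never

Derivation:
apply F[0]=-20.000 → step 1: x=-0.003, v=-0.291, θ₁=0.151, ω₁=0.596, θ₂=0.163, ω₂=0.006
apply F[1]=-20.000 → step 2: x=-0.012, v=-0.583, θ₁=0.169, ω₁=1.197, θ₂=0.163, ω₂=0.007
apply F[2]=-2.012 → step 3: x=-0.024, v=-0.632, θ₁=0.194, ω₁=1.357, θ₂=0.163, ω₂=0.000
apply F[3]=+11.624 → step 4: x=-0.035, v=-0.500, θ₁=0.220, ω₁=1.197, θ₂=0.163, ω₂=-0.021
apply F[4]=+18.362 → step 5: x=-0.043, v=-0.284, θ₁=0.241, ω₁=0.894, θ₂=0.162, ω₂=-0.057
apply F[5]=+20.000 → step 6: x=-0.046, v=-0.050, θ₁=0.255, ω₁=0.570, θ₂=0.161, ω₂=-0.105
apply F[6]=+20.000 → step 7: x=-0.045, v=0.181, θ₁=0.264, ω₁=0.260, θ₂=0.158, ω₂=-0.162
apply F[7]=+20.000 → step 8: x=-0.039, v=0.412, θ₁=0.266, ω₁=-0.045, θ₂=0.154, ω₂=-0.225
apply F[8]=+20.000 → step 9: x=-0.028, v=0.642, θ₁=0.262, ω₁=-0.350, θ₂=0.149, ω₂=-0.289
apply F[9]=+20.000 → step 10: x=-0.013, v=0.874, θ₁=0.252, ω₁=-0.662, θ₂=0.143, ω₂=-0.352
apply F[10]=+20.000 → step 11: x=0.006, v=1.109, θ₁=0.235, ω₁=-0.987, θ₂=0.135, ω₂=-0.410
apply F[11]=+18.663 → step 12: x=0.031, v=1.331, θ₁=0.212, ω₁=-1.300, θ₂=0.126, ω₂=-0.459
apply F[12]=+11.390 → step 13: x=0.059, v=1.461, θ₁=0.185, ω₁=-1.457, θ₂=0.117, ω₂=-0.494
apply F[13]=+5.530 → step 14: x=0.089, v=1.516, θ₁=0.155, ω₁=-1.490, θ₂=0.107, ω₂=-0.518
apply F[14]=+1.450 → step 15: x=0.119, v=1.519, θ₁=0.126, ω₁=-1.439, θ₂=0.096, ω₂=-0.534
apply F[15]=-1.011 → step 16: x=0.149, v=1.492, θ₁=0.098, ω₁=-1.344, θ₂=0.085, ω₂=-0.542
apply F[16]=-2.327 → step 17: x=0.178, v=1.449, θ₁=0.073, ω₁=-1.232, θ₂=0.074, ω₂=-0.545
apply F[17]=-2.986 → step 18: x=0.207, v=1.401, θ₁=0.049, ω₁=-1.119, θ₂=0.064, ω₂=-0.541
apply F[18]=-3.332 → step 19: x=0.234, v=1.350, θ₁=0.028, ω₁=-1.011, θ₂=0.053, ω₂=-0.533
apply F[19]=-3.553 → step 20: x=0.261, v=1.298, θ₁=0.009, ω₁=-0.911, θ₂=0.042, ω₂=-0.520
apply F[20]=-3.732 → step 21: x=0.286, v=1.247, θ₁=-0.009, ω₁=-0.818, θ₂=0.032, ω₂=-0.504
apply F[21]=-3.900 → step 22: x=0.311, v=1.195, θ₁=-0.024, ω₁=-0.732, θ₂=0.022, ω₂=-0.485
apply F[22]=-4.056 → step 23: x=0.334, v=1.144, θ₁=-0.038, ω₁=-0.652, θ₂=0.013, ω₂=-0.464
apply F[23]=-4.196 → step 24: x=0.356, v=1.092, θ₁=-0.050, ω₁=-0.577, θ₂=0.004, ω₂=-0.440
apply F[24]=-4.313 → step 25: x=0.378, v=1.040, θ₁=-0.061, ω₁=-0.507, θ₂=-0.005, ω₂=-0.416
max |θ₂| = 0.163 ≤ 0.248 over all 26 states.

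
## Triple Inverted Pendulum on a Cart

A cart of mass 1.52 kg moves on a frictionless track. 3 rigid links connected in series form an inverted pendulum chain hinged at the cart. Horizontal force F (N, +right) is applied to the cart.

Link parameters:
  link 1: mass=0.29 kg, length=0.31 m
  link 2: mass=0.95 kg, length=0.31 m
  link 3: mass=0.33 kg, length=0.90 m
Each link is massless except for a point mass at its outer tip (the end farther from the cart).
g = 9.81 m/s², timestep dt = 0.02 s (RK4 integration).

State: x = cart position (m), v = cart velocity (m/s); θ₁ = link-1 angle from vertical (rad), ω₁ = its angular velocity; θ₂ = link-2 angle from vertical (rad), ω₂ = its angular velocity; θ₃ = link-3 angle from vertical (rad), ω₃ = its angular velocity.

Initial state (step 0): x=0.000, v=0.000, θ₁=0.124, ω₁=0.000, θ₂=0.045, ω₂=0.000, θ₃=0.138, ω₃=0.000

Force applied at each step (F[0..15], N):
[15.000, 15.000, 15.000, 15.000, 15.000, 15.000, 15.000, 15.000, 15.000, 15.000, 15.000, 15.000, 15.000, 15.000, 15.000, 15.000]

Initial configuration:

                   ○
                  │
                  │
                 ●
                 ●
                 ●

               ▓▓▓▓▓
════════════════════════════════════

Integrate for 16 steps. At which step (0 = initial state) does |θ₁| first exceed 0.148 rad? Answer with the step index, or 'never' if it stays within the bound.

Answer: 10

Derivation:
apply F[0]=+15.000 → step 1: x=0.002, v=0.171, θ₁=0.122, ω₁=-0.234, θ₂=0.042, ω₂=-0.311, θ₃=0.138, ω₃=0.029
apply F[1]=+15.000 → step 2: x=0.007, v=0.343, θ₁=0.115, ω₁=-0.474, θ₂=0.033, ω₂=-0.625, θ₃=0.139, ω₃=0.060
apply F[2]=+15.000 → step 3: x=0.015, v=0.518, θ₁=0.103, ω₁=-0.727, θ₂=0.017, ω₂=-0.945, θ₃=0.141, ω₃=0.095
apply F[3]=+15.000 → step 4: x=0.028, v=0.696, θ₁=0.085, ω₁=-1.001, θ₂=-0.005, ω₂=-1.272, θ₃=0.143, ω₃=0.133
apply F[4]=+15.000 → step 5: x=0.043, v=0.880, θ₁=0.062, ω₁=-1.307, θ₂=-0.034, ω₂=-1.601, θ₃=0.146, ω₃=0.177
apply F[5]=+15.000 → step 6: x=0.063, v=1.069, θ₁=0.033, ω₁=-1.657, θ₂=-0.069, ω₂=-1.924, θ₃=0.150, ω₃=0.225
apply F[6]=+15.000 → step 7: x=0.086, v=1.264, θ₁=-0.004, ω₁=-2.069, θ₂=-0.111, ω₂=-2.226, θ₃=0.155, ω₃=0.275
apply F[7]=+15.000 → step 8: x=0.113, v=1.464, θ₁=-0.051, ω₁=-2.561, θ₂=-0.158, ω₂=-2.486, θ₃=0.161, ω₃=0.323
apply F[8]=+15.000 → step 9: x=0.145, v=1.668, θ₁=-0.107, ω₁=-3.148, θ₂=-0.210, ω₂=-2.677, θ₃=0.168, ω₃=0.363
apply F[9]=+15.000 → step 10: x=0.180, v=1.873, θ₁=-0.177, ω₁=-3.834, θ₂=-0.265, ω₂=-2.773, θ₃=0.175, ω₃=0.386
apply F[10]=+15.000 → step 11: x=0.220, v=2.070, θ₁=-0.261, ω₁=-4.599, θ₂=-0.320, ω₂=-2.770, θ₃=0.183, ω₃=0.380
apply F[11]=+15.000 → step 12: x=0.263, v=2.249, θ₁=-0.361, ω₁=-5.374, θ₂=-0.375, ω₂=-2.705, θ₃=0.190, ω₃=0.331
apply F[12]=+15.000 → step 13: x=0.309, v=2.399, θ₁=-0.476, ω₁=-6.045, θ₂=-0.429, ω₂=-2.678, θ₃=0.196, ω₃=0.233
apply F[13]=+15.000 → step 14: x=0.359, v=2.516, θ₁=-0.602, ω₁=-6.506, θ₂=-0.483, ω₂=-2.815, θ₃=0.199, ω₃=0.090
apply F[14]=+15.000 → step 15: x=0.410, v=2.601, θ₁=-0.734, ω₁=-6.719, θ₂=-0.543, ω₂=-3.191, θ₃=0.199, ω₃=-0.085
apply F[15]=+15.000 → step 16: x=0.462, v=2.662, θ₁=-0.869, ω₁=-6.720, θ₂=-0.612, ω₂=-3.800, θ₃=0.196, ω₃=-0.280
|θ₁| = 0.177 > 0.148 first at step 10.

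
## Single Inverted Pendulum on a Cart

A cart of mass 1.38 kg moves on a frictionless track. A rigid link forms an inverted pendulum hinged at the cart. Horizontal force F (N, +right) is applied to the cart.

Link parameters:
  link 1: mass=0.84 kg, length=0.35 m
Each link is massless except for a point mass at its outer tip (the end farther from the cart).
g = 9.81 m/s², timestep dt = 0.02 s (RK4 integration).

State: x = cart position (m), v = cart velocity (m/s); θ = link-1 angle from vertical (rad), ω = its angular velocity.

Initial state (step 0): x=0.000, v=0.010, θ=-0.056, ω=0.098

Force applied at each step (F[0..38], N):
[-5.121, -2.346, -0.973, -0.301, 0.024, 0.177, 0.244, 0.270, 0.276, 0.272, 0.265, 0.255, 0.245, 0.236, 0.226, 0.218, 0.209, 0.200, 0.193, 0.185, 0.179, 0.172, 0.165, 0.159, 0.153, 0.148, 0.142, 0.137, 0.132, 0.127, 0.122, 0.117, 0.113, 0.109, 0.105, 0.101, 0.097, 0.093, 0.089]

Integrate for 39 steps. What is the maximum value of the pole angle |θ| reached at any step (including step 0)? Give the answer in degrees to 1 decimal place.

Answer: 3.2°

Derivation:
apply F[0]=-5.121 → step 1: x=-0.000, v=-0.058, θ=-0.052, ω=0.260
apply F[1]=-2.346 → step 2: x=-0.002, v=-0.086, θ=-0.047, ω=0.313
apply F[2]=-0.973 → step 3: x=-0.004, v=-0.095, θ=-0.040, ω=0.314
apply F[3]=-0.301 → step 4: x=-0.006, v=-0.094, θ=-0.034, ω=0.292
apply F[4]=+0.024 → step 5: x=-0.007, v=-0.090, θ=-0.029, ω=0.263
apply F[5]=+0.177 → step 6: x=-0.009, v=-0.085, θ=-0.024, ω=0.232
apply F[6]=+0.244 → step 7: x=-0.011, v=-0.079, θ=-0.020, ω=0.202
apply F[7]=+0.270 → step 8: x=-0.012, v=-0.073, θ=-0.016, ω=0.175
apply F[8]=+0.276 → step 9: x=-0.014, v=-0.067, θ=-0.013, ω=0.151
apply F[9]=+0.272 → step 10: x=-0.015, v=-0.062, θ=-0.010, ω=0.130
apply F[10]=+0.265 → step 11: x=-0.016, v=-0.057, θ=-0.007, ω=0.111
apply F[11]=+0.255 → step 12: x=-0.017, v=-0.052, θ=-0.005, ω=0.095
apply F[12]=+0.245 → step 13: x=-0.018, v=-0.048, θ=-0.004, ω=0.081
apply F[13]=+0.236 → step 14: x=-0.019, v=-0.044, θ=-0.002, ω=0.069
apply F[14]=+0.226 → step 15: x=-0.020, v=-0.041, θ=-0.001, ω=0.058
apply F[15]=+0.218 → step 16: x=-0.021, v=-0.038, θ=0.000, ω=0.049
apply F[16]=+0.209 → step 17: x=-0.022, v=-0.035, θ=0.001, ω=0.041
apply F[17]=+0.200 → step 18: x=-0.022, v=-0.032, θ=0.002, ω=0.034
apply F[18]=+0.193 → step 19: x=-0.023, v=-0.030, θ=0.003, ω=0.028
apply F[19]=+0.185 → step 20: x=-0.023, v=-0.027, θ=0.003, ω=0.023
apply F[20]=+0.179 → step 21: x=-0.024, v=-0.025, θ=0.003, ω=0.019
apply F[21]=+0.172 → step 22: x=-0.024, v=-0.023, θ=0.004, ω=0.015
apply F[22]=+0.165 → step 23: x=-0.025, v=-0.021, θ=0.004, ω=0.011
apply F[23]=+0.159 → step 24: x=-0.025, v=-0.019, θ=0.004, ω=0.009
apply F[24]=+0.153 → step 25: x=-0.026, v=-0.018, θ=0.004, ω=0.006
apply F[25]=+0.148 → step 26: x=-0.026, v=-0.016, θ=0.005, ω=0.004
apply F[26]=+0.142 → step 27: x=-0.026, v=-0.015, θ=0.005, ω=0.002
apply F[27]=+0.137 → step 28: x=-0.027, v=-0.013, θ=0.005, ω=0.001
apply F[28]=+0.132 → step 29: x=-0.027, v=-0.012, θ=0.005, ω=-0.000
apply F[29]=+0.127 → step 30: x=-0.027, v=-0.010, θ=0.005, ω=-0.001
apply F[30]=+0.122 → step 31: x=-0.027, v=-0.009, θ=0.005, ω=-0.002
apply F[31]=+0.117 → step 32: x=-0.027, v=-0.008, θ=0.005, ω=-0.003
apply F[32]=+0.113 → step 33: x=-0.028, v=-0.007, θ=0.004, ω=-0.004
apply F[33]=+0.109 → step 34: x=-0.028, v=-0.006, θ=0.004, ω=-0.004
apply F[34]=+0.105 → step 35: x=-0.028, v=-0.005, θ=0.004, ω=-0.005
apply F[35]=+0.101 → step 36: x=-0.028, v=-0.004, θ=0.004, ω=-0.005
apply F[36]=+0.097 → step 37: x=-0.028, v=-0.003, θ=0.004, ω=-0.005
apply F[37]=+0.093 → step 38: x=-0.028, v=-0.002, θ=0.004, ω=-0.006
apply F[38]=+0.089 → step 39: x=-0.028, v=-0.001, θ=0.004, ω=-0.006
Max |angle| over trajectory = 0.056 rad = 3.2°.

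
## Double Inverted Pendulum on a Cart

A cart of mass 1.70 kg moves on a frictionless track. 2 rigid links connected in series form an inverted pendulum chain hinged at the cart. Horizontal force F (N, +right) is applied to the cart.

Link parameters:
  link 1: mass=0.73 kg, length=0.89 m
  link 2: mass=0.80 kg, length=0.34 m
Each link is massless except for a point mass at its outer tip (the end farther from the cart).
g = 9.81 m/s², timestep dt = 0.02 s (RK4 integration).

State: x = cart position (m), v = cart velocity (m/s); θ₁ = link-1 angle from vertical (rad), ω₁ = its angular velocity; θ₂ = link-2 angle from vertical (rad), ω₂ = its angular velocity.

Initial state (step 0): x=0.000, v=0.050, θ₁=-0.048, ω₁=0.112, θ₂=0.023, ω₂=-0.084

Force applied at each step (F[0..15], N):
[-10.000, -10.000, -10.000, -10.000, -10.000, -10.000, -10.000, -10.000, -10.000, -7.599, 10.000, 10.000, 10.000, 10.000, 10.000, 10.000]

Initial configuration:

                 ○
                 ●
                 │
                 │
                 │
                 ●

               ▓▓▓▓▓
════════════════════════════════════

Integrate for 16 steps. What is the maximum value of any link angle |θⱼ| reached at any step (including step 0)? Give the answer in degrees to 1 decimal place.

apply F[0]=-10.000 → step 1: x=-0.000, v=-0.059, θ₁=-0.045, ω₁=0.207, θ₂=0.022, ω₂=0.001
apply F[1]=-10.000 → step 2: x=-0.002, v=-0.169, θ₁=-0.040, ω₁=0.306, θ₂=0.023, ω₂=0.080
apply F[2]=-10.000 → step 3: x=-0.007, v=-0.281, θ₁=-0.033, ω₁=0.408, θ₂=0.025, ω₂=0.153
apply F[3]=-10.000 → step 4: x=-0.014, v=-0.393, θ₁=-0.023, ω₁=0.515, θ₂=0.029, ω₂=0.220
apply F[4]=-10.000 → step 5: x=-0.023, v=-0.508, θ₁=-0.012, ω₁=0.629, θ₂=0.034, ω₂=0.278
apply F[5]=-10.000 → step 6: x=-0.034, v=-0.625, θ₁=0.002, ω₁=0.749, θ₂=0.040, ω₂=0.327
apply F[6]=-10.000 → step 7: x=-0.048, v=-0.744, θ₁=0.018, ω₁=0.877, θ₂=0.047, ω₂=0.365
apply F[7]=-10.000 → step 8: x=-0.064, v=-0.866, θ₁=0.037, ω₁=1.015, θ₂=0.055, ω₂=0.390
apply F[8]=-10.000 → step 9: x=-0.082, v=-0.991, θ₁=0.059, ω₁=1.164, θ₂=0.063, ω₂=0.402
apply F[9]=-7.599 → step 10: x=-0.103, v=-1.090, θ₁=0.083, ω₁=1.292, θ₂=0.071, ω₂=0.398
apply F[10]=+10.000 → step 11: x=-0.124, v=-0.988, θ₁=0.108, ω₁=1.203, θ₂=0.078, ω₂=0.374
apply F[11]=+10.000 → step 12: x=-0.143, v=-0.890, θ₁=0.132, ω₁=1.129, θ₂=0.085, ω₂=0.331
apply F[12]=+10.000 → step 13: x=-0.159, v=-0.796, θ₁=0.153, ω₁=1.068, θ₂=0.091, ω₂=0.270
apply F[13]=+10.000 → step 14: x=-0.174, v=-0.706, θ₁=0.174, ω₁=1.020, θ₂=0.096, ω₂=0.189
apply F[14]=+10.000 → step 15: x=-0.188, v=-0.619, θ₁=0.194, ω₁=0.985, θ₂=0.099, ω₂=0.088
apply F[15]=+10.000 → step 16: x=-0.199, v=-0.536, θ₁=0.214, ω₁=0.963, θ₂=0.099, ω₂=-0.035
Max |angle| over trajectory = 0.214 rad = 12.3°.

Answer: 12.3°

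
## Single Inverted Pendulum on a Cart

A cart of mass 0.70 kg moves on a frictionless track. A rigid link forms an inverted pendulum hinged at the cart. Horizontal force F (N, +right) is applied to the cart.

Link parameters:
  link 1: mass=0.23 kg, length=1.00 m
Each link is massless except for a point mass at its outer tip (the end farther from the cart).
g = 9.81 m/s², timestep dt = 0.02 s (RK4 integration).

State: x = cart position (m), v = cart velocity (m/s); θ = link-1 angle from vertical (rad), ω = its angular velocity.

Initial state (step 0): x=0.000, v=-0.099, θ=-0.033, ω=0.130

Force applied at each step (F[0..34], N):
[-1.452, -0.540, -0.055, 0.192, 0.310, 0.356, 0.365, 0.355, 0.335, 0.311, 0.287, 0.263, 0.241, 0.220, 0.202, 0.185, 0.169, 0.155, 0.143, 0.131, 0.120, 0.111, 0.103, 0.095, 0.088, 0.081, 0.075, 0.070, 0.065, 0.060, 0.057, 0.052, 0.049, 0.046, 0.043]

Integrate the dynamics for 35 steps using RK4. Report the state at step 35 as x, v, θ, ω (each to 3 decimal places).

apply F[0]=-1.452 → step 1: x=-0.002, v=-0.138, θ=-0.030, ω=0.163
apply F[1]=-0.540 → step 2: x=-0.005, v=-0.152, θ=-0.027, ω=0.171
apply F[2]=-0.055 → step 3: x=-0.008, v=-0.152, θ=-0.023, ω=0.166
apply F[3]=+0.192 → step 4: x=-0.011, v=-0.145, θ=-0.020, ω=0.155
apply F[4]=+0.310 → step 5: x=-0.014, v=-0.135, θ=-0.017, ω=0.141
apply F[5]=+0.356 → step 6: x=-0.017, v=-0.124, θ=-0.014, ω=0.127
apply F[6]=+0.365 → step 7: x=-0.019, v=-0.113, θ=-0.012, ω=0.113
apply F[7]=+0.355 → step 8: x=-0.021, v=-0.102, θ=-0.010, ω=0.100
apply F[8]=+0.335 → step 9: x=-0.023, v=-0.092, θ=-0.008, ω=0.088
apply F[9]=+0.311 → step 10: x=-0.025, v=-0.082, θ=-0.006, ω=0.078
apply F[10]=+0.287 → step 11: x=-0.026, v=-0.074, θ=-0.005, ω=0.068
apply F[11]=+0.263 → step 12: x=-0.028, v=-0.066, θ=-0.004, ω=0.059
apply F[12]=+0.241 → step 13: x=-0.029, v=-0.059, θ=-0.003, ω=0.052
apply F[13]=+0.220 → step 14: x=-0.030, v=-0.052, θ=-0.002, ω=0.045
apply F[14]=+0.202 → step 15: x=-0.031, v=-0.047, θ=-0.001, ω=0.039
apply F[15]=+0.185 → step 16: x=-0.032, v=-0.041, θ=-0.000, ω=0.033
apply F[16]=+0.169 → step 17: x=-0.033, v=-0.036, θ=0.001, ω=0.029
apply F[17]=+0.155 → step 18: x=-0.034, v=-0.032, θ=0.001, ω=0.024
apply F[18]=+0.143 → step 19: x=-0.034, v=-0.028, θ=0.002, ω=0.021
apply F[19]=+0.131 → step 20: x=-0.035, v=-0.024, θ=0.002, ω=0.017
apply F[20]=+0.120 → step 21: x=-0.035, v=-0.021, θ=0.002, ω=0.014
apply F[21]=+0.111 → step 22: x=-0.035, v=-0.018, θ=0.002, ω=0.012
apply F[22]=+0.103 → step 23: x=-0.036, v=-0.015, θ=0.003, ω=0.010
apply F[23]=+0.095 → step 24: x=-0.036, v=-0.013, θ=0.003, ω=0.008
apply F[24]=+0.088 → step 25: x=-0.036, v=-0.010, θ=0.003, ω=0.006
apply F[25]=+0.081 → step 26: x=-0.037, v=-0.008, θ=0.003, ω=0.004
apply F[26]=+0.075 → step 27: x=-0.037, v=-0.006, θ=0.003, ω=0.003
apply F[27]=+0.070 → step 28: x=-0.037, v=-0.005, θ=0.003, ω=0.002
apply F[28]=+0.065 → step 29: x=-0.037, v=-0.003, θ=0.003, ω=0.001
apply F[29]=+0.060 → step 30: x=-0.037, v=-0.001, θ=0.003, ω=-0.000
apply F[30]=+0.057 → step 31: x=-0.037, v=-0.000, θ=0.003, ω=-0.001
apply F[31]=+0.052 → step 32: x=-0.037, v=0.001, θ=0.003, ω=-0.001
apply F[32]=+0.049 → step 33: x=-0.037, v=0.002, θ=0.003, ω=-0.002
apply F[33]=+0.046 → step 34: x=-0.037, v=0.004, θ=0.003, ω=-0.002
apply F[34]=+0.043 → step 35: x=-0.037, v=0.005, θ=0.003, ω=-0.003

Answer: x=-0.037, v=0.005, θ=0.003, ω=-0.003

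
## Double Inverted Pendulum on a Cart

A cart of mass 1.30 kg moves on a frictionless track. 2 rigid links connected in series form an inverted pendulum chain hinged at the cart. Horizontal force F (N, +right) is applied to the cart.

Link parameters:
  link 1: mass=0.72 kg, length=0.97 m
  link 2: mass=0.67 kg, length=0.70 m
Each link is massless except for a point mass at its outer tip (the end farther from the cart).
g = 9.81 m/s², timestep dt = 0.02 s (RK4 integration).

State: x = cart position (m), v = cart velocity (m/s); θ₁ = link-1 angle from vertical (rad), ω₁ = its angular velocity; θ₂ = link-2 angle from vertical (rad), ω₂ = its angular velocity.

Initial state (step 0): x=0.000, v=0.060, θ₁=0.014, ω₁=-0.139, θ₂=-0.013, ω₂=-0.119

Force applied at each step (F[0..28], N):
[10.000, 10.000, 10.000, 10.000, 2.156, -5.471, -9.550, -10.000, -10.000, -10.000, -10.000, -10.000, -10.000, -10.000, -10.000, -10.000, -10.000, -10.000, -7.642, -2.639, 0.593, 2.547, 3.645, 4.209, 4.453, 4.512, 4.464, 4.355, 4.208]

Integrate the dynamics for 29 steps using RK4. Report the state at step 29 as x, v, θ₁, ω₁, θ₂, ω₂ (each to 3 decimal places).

apply F[0]=+10.000 → step 1: x=0.003, v=0.211, θ₁=0.010, ω₁=-0.288, θ₂=-0.016, ω₂=-0.133
apply F[1]=+10.000 → step 2: x=0.008, v=0.364, θ₁=0.002, ω₁=-0.439, θ₂=-0.018, ω₂=-0.146
apply F[2]=+10.000 → step 3: x=0.017, v=0.518, θ₁=-0.008, ω₁=-0.596, θ₂=-0.021, ω₂=-0.155
apply F[3]=+10.000 → step 4: x=0.029, v=0.675, θ₁=-0.021, ω₁=-0.758, θ₂=-0.024, ω₂=-0.159
apply F[4]=+2.156 → step 5: x=0.043, v=0.714, θ₁=-0.037, ω₁=-0.805, θ₂=-0.028, ω₂=-0.158
apply F[5]=-5.471 → step 6: x=0.057, v=0.639, θ₁=-0.052, ω₁=-0.739, θ₂=-0.031, ω₂=-0.150
apply F[6]=-9.550 → step 7: x=0.068, v=0.504, θ₁=-0.066, ω₁=-0.618, θ₂=-0.034, ω₂=-0.135
apply F[7]=-10.000 → step 8: x=0.077, v=0.365, θ₁=-0.077, ω₁=-0.497, θ₂=-0.036, ω₂=-0.115
apply F[8]=-10.000 → step 9: x=0.083, v=0.229, θ₁=-0.086, ω₁=-0.382, θ₂=-0.038, ω₂=-0.090
apply F[9]=-10.000 → step 10: x=0.086, v=0.095, θ₁=-0.092, ω₁=-0.272, θ₂=-0.040, ω₂=-0.061
apply F[10]=-10.000 → step 11: x=0.086, v=-0.038, θ₁=-0.097, ω₁=-0.166, θ₂=-0.041, ω₂=-0.030
apply F[11]=-10.000 → step 12: x=0.084, v=-0.170, θ₁=-0.099, ω₁=-0.061, θ₂=-0.041, ω₂=0.002
apply F[12]=-10.000 → step 13: x=0.080, v=-0.302, θ₁=-0.099, ω₁=0.042, θ₂=-0.041, ω₂=0.036
apply F[13]=-10.000 → step 14: x=0.072, v=-0.434, θ₁=-0.097, ω₁=0.146, θ₂=-0.039, ω₂=0.069
apply F[14]=-10.000 → step 15: x=0.062, v=-0.567, θ₁=-0.093, ω₁=0.252, θ₂=-0.038, ω₂=0.102
apply F[15]=-10.000 → step 16: x=0.050, v=-0.701, θ₁=-0.087, ω₁=0.360, θ₂=-0.035, ω₂=0.132
apply F[16]=-10.000 → step 17: x=0.034, v=-0.837, θ₁=-0.079, ω₁=0.473, θ₂=-0.032, ω₂=0.160
apply F[17]=-10.000 → step 18: x=0.016, v=-0.975, θ₁=-0.068, ω₁=0.592, θ₂=-0.029, ω₂=0.184
apply F[18]=-7.642 → step 19: x=-0.004, v=-1.079, θ₁=-0.056, ω₁=0.681, θ₂=-0.025, ω₂=0.202
apply F[19]=-2.639 → step 20: x=-0.026, v=-1.110, θ₁=-0.042, ω₁=0.698, θ₂=-0.021, ω₂=0.216
apply F[20]=+0.593 → step 21: x=-0.048, v=-1.094, θ₁=-0.028, ω₁=0.672, θ₂=-0.017, ω₂=0.224
apply F[21]=+2.547 → step 22: x=-0.070, v=-1.051, θ₁=-0.015, ω₁=0.621, θ₂=-0.012, ω₂=0.228
apply F[22]=+3.645 → step 23: x=-0.090, v=-0.993, θ₁=-0.003, ω₁=0.560, θ₂=-0.007, ω₂=0.227
apply F[23]=+4.209 → step 24: x=-0.109, v=-0.928, θ₁=0.007, ω₁=0.495, θ₂=-0.003, ω₂=0.224
apply F[24]=+4.453 → step 25: x=-0.127, v=-0.862, θ₁=0.016, ω₁=0.432, θ₂=0.001, ω₂=0.217
apply F[25]=+4.512 → step 26: x=-0.144, v=-0.797, θ₁=0.024, ω₁=0.372, θ₂=0.006, ω₂=0.208
apply F[26]=+4.464 → step 27: x=-0.159, v=-0.734, θ₁=0.031, ω₁=0.316, θ₂=0.010, ω₂=0.197
apply F[27]=+4.355 → step 28: x=-0.173, v=-0.674, θ₁=0.037, ω₁=0.266, θ₂=0.014, ω₂=0.185
apply F[28]=+4.208 → step 29: x=-0.186, v=-0.618, θ₁=0.042, ω₁=0.220, θ₂=0.017, ω₂=0.172

Answer: x=-0.186, v=-0.618, θ₁=0.042, ω₁=0.220, θ₂=0.017, ω₂=0.172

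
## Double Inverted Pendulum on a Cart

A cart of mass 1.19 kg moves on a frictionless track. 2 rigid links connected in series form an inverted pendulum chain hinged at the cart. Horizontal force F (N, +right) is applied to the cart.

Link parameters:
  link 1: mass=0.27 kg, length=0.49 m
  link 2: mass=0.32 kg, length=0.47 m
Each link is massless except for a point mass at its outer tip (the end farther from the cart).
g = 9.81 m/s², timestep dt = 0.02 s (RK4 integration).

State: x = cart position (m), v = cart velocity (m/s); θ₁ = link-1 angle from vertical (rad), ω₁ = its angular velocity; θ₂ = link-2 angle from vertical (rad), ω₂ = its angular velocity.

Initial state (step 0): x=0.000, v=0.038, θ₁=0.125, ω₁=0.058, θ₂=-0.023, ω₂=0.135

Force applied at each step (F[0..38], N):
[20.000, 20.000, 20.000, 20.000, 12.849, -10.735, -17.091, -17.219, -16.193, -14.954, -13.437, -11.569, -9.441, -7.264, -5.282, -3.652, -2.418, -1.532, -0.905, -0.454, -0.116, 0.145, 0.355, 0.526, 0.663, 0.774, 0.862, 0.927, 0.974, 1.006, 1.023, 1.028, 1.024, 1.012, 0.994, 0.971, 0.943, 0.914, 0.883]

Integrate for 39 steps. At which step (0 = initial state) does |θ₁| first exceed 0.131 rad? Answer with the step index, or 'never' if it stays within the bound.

Answer: 9

Derivation:
apply F[0]=+20.000 → step 1: x=0.004, v=0.360, θ₁=0.121, ω₁=-0.466, θ₂=-0.022, ω₂=-0.019
apply F[1]=+20.000 → step 2: x=0.014, v=0.684, θ₁=0.106, ω₁=-1.003, θ₂=-0.024, ω₂=-0.160
apply F[2]=+20.000 → step 3: x=0.031, v=1.010, θ₁=0.081, ω₁=-1.570, θ₂=-0.028, ω₂=-0.275
apply F[3]=+20.000 → step 4: x=0.055, v=1.341, θ₁=0.043, ω₁=-2.177, θ₂=-0.034, ω₂=-0.354
apply F[4]=+12.849 → step 5: x=0.084, v=1.555, θ₁=-0.004, ω₁=-2.586, θ₂=-0.042, ω₂=-0.393
apply F[5]=-10.735 → step 6: x=0.113, v=1.377, θ₁=-0.052, ω₁=-2.228, θ₂=-0.050, ω₂=-0.404
apply F[6]=-17.091 → step 7: x=0.138, v=1.096, θ₁=-0.092, ω₁=-1.694, θ₂=-0.058, ω₂=-0.388
apply F[7]=-17.219 → step 8: x=0.157, v=0.817, θ₁=-0.120, ω₁=-1.194, θ₂=-0.065, ω₂=-0.345
apply F[8]=-16.193 → step 9: x=0.171, v=0.559, θ₁=-0.140, ω₁=-0.756, θ₂=-0.072, ω₂=-0.282
apply F[9]=-14.954 → step 10: x=0.180, v=0.324, θ₁=-0.151, ω₁=-0.378, θ₂=-0.077, ω₂=-0.208
apply F[10]=-13.437 → step 11: x=0.184, v=0.115, θ₁=-0.156, ω₁=-0.059, θ₂=-0.080, ω₂=-0.129
apply F[11]=-11.569 → step 12: x=0.184, v=-0.062, θ₁=-0.154, ω₁=0.197, θ₂=-0.082, ω₂=-0.053
apply F[12]=-9.441 → step 13: x=0.182, v=-0.205, θ₁=-0.148, ω₁=0.389, θ₂=-0.082, ω₂=0.016
apply F[13]=-7.264 → step 14: x=0.177, v=-0.312, θ₁=-0.139, ω₁=0.517, θ₂=-0.081, ω₂=0.076
apply F[14]=-5.282 → step 15: x=0.170, v=-0.388, θ₁=-0.128, ω₁=0.591, θ₂=-0.079, ω₂=0.126
apply F[15]=-3.652 → step 16: x=0.161, v=-0.437, θ₁=-0.116, ω₁=0.621, θ₂=-0.076, ω₂=0.166
apply F[16]=-2.418 → step 17: x=0.152, v=-0.467, θ₁=-0.104, ω₁=0.621, θ₂=-0.073, ω₂=0.198
apply F[17]=-1.532 → step 18: x=0.143, v=-0.484, θ₁=-0.091, ω₁=0.603, θ₂=-0.068, ω₂=0.223
apply F[18]=-0.905 → step 19: x=0.133, v=-0.491, θ₁=-0.080, ω₁=0.574, θ₂=-0.064, ω₂=0.240
apply F[19]=-0.454 → step 20: x=0.123, v=-0.491, θ₁=-0.069, ω₁=0.540, θ₂=-0.059, ω₂=0.252
apply F[20]=-0.116 → step 21: x=0.113, v=-0.487, θ₁=-0.058, ω₁=0.503, θ₂=-0.054, ω₂=0.258
apply F[21]=+0.145 → step 22: x=0.104, v=-0.480, θ₁=-0.049, ω₁=0.465, θ₂=-0.048, ω₂=0.260
apply F[22]=+0.355 → step 23: x=0.094, v=-0.470, θ₁=-0.040, ω₁=0.427, θ₂=-0.043, ω₂=0.258
apply F[23]=+0.526 → step 24: x=0.085, v=-0.457, θ₁=-0.031, ω₁=0.391, θ₂=-0.038, ω₂=0.254
apply F[24]=+0.663 → step 25: x=0.076, v=-0.444, θ₁=-0.024, ω₁=0.355, θ₂=-0.033, ω₂=0.247
apply F[25]=+0.774 → step 26: x=0.067, v=-0.429, θ₁=-0.017, ω₁=0.321, θ₂=-0.028, ω₂=0.238
apply F[26]=+0.862 → step 27: x=0.059, v=-0.413, θ₁=-0.011, ω₁=0.289, θ₂=-0.024, ω₂=0.227
apply F[27]=+0.927 → step 28: x=0.051, v=-0.396, θ₁=-0.006, ω₁=0.258, θ₂=-0.019, ω₂=0.215
apply F[28]=+0.974 → step 29: x=0.043, v=-0.380, θ₁=-0.001, ω₁=0.229, θ₂=-0.015, ω₂=0.202
apply F[29]=+1.006 → step 30: x=0.036, v=-0.363, θ₁=0.003, ω₁=0.202, θ₂=-0.011, ω₂=0.189
apply F[30]=+1.023 → step 31: x=0.029, v=-0.346, θ₁=0.007, ω₁=0.177, θ₂=-0.007, ω₂=0.176
apply F[31]=+1.028 → step 32: x=0.022, v=-0.330, θ₁=0.011, ω₁=0.154, θ₂=-0.004, ω₂=0.163
apply F[32]=+1.024 → step 33: x=0.015, v=-0.314, θ₁=0.013, ω₁=0.133, θ₂=-0.001, ω₂=0.149
apply F[33]=+1.012 → step 34: x=0.009, v=-0.298, θ₁=0.016, ω₁=0.114, θ₂=0.002, ω₂=0.136
apply F[34]=+0.994 → step 35: x=0.003, v=-0.283, θ₁=0.018, ω₁=0.097, θ₂=0.005, ω₂=0.124
apply F[35]=+0.971 → step 36: x=-0.002, v=-0.269, θ₁=0.020, ω₁=0.081, θ₂=0.007, ω₂=0.112
apply F[36]=+0.943 → step 37: x=-0.007, v=-0.255, θ₁=0.021, ω₁=0.067, θ₂=0.009, ω₂=0.100
apply F[37]=+0.914 → step 38: x=-0.012, v=-0.242, θ₁=0.023, ω₁=0.055, θ₂=0.011, ω₂=0.089
apply F[38]=+0.883 → step 39: x=-0.017, v=-0.229, θ₁=0.023, ω₁=0.043, θ₂=0.013, ω₂=0.079
|θ₁| = 0.140 > 0.131 first at step 9.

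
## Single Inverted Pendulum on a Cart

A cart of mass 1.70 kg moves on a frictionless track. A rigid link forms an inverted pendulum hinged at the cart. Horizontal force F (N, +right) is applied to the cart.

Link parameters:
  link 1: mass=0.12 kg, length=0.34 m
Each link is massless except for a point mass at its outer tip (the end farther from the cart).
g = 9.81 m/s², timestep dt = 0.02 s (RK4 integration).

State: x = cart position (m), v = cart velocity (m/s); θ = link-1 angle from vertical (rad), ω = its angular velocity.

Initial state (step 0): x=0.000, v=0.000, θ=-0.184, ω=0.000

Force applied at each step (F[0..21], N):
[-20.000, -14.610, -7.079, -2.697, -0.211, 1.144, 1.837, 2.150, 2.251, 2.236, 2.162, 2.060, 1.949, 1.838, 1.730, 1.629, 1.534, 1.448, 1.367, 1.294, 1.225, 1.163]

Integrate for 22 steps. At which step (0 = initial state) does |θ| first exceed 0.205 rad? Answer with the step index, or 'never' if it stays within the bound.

apply F[0]=-20.000 → step 1: x=-0.002, v=-0.232, θ=-0.178, ω=0.567
apply F[1]=-14.610 → step 2: x=-0.009, v=-0.402, θ=-0.163, ω=0.960
apply F[2]=-7.079 → step 3: x=-0.018, v=-0.483, θ=-0.142, ω=1.107
apply F[3]=-2.697 → step 4: x=-0.027, v=-0.513, θ=-0.120, ω=1.119
apply F[4]=-0.211 → step 5: x=-0.038, v=-0.514, θ=-0.098, ω=1.059
apply F[5]=+1.144 → step 6: x=-0.048, v=-0.499, θ=-0.078, ω=0.966
apply F[6]=+1.837 → step 7: x=-0.058, v=-0.477, θ=-0.060, ω=0.860
apply F[7]=+2.150 → step 8: x=-0.067, v=-0.451, θ=-0.044, ω=0.754
apply F[8]=+2.251 → step 9: x=-0.076, v=-0.424, θ=-0.030, ω=0.653
apply F[9]=+2.236 → step 10: x=-0.084, v=-0.397, θ=-0.018, ω=0.561
apply F[10]=+2.162 → step 11: x=-0.092, v=-0.371, θ=-0.007, ω=0.479
apply F[11]=+2.060 → step 12: x=-0.099, v=-0.347, θ=0.002, ω=0.406
apply F[12]=+1.949 → step 13: x=-0.105, v=-0.324, θ=0.009, ω=0.342
apply F[13]=+1.838 → step 14: x=-0.112, v=-0.303, θ=0.015, ω=0.286
apply F[14]=+1.730 → step 15: x=-0.118, v=-0.283, θ=0.021, ω=0.237
apply F[15]=+1.629 → step 16: x=-0.123, v=-0.264, θ=0.025, ω=0.195
apply F[16]=+1.534 → step 17: x=-0.128, v=-0.246, θ=0.028, ω=0.159
apply F[17]=+1.448 → step 18: x=-0.133, v=-0.230, θ=0.031, ω=0.127
apply F[18]=+1.367 → step 19: x=-0.137, v=-0.214, θ=0.034, ω=0.100
apply F[19]=+1.294 → step 20: x=-0.141, v=-0.199, θ=0.035, ω=0.076
apply F[20]=+1.225 → step 21: x=-0.145, v=-0.185, θ=0.037, ω=0.056
apply F[21]=+1.163 → step 22: x=-0.149, v=-0.172, θ=0.038, ω=0.039
max |θ| = 0.184 ≤ 0.205 over all 23 states.

Answer: never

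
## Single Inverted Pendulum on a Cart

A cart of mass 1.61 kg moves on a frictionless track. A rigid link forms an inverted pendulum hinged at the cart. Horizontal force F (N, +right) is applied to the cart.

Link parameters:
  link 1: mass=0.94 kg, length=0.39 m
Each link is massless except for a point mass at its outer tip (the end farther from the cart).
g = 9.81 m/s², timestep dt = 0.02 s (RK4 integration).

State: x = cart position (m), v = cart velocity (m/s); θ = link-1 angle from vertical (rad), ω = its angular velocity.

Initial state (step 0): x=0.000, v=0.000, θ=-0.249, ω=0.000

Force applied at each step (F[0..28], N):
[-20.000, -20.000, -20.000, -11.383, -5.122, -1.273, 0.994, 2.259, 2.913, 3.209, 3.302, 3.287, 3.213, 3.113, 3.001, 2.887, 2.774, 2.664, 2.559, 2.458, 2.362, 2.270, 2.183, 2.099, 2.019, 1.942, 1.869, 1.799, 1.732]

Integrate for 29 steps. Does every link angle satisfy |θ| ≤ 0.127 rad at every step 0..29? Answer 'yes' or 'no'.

apply F[0]=-20.000 → step 1: x=-0.002, v=-0.214, θ=-0.245, ω=0.408
apply F[1]=-20.000 → step 2: x=-0.009, v=-0.429, θ=-0.233, ω=0.825
apply F[2]=-20.000 → step 3: x=-0.019, v=-0.648, θ=-0.212, ω=1.261
apply F[3]=-11.383 → step 4: x=-0.033, v=-0.766, θ=-0.185, ω=1.459
apply F[4]=-5.122 → step 5: x=-0.049, v=-0.811, θ=-0.155, ω=1.488
apply F[5]=-1.273 → step 6: x=-0.065, v=-0.813, θ=-0.126, ω=1.421
apply F[6]=+0.994 → step 7: x=-0.081, v=-0.789, θ=-0.099, ω=1.304
apply F[7]=+2.259 → step 8: x=-0.097, v=-0.752, θ=-0.074, ω=1.165
apply F[8]=+2.913 → step 9: x=-0.111, v=-0.709, θ=-0.052, ω=1.024
apply F[9]=+3.209 → step 10: x=-0.125, v=-0.664, θ=-0.033, ω=0.888
apply F[10]=+3.302 → step 11: x=-0.138, v=-0.620, θ=-0.017, ω=0.764
apply F[11]=+3.287 → step 12: x=-0.150, v=-0.578, θ=-0.003, ω=0.651
apply F[12]=+3.213 → step 13: x=-0.161, v=-0.539, θ=0.009, ω=0.552
apply F[13]=+3.113 → step 14: x=-0.172, v=-0.502, θ=0.019, ω=0.464
apply F[14]=+3.001 → step 15: x=-0.181, v=-0.467, θ=0.028, ω=0.388
apply F[15]=+2.887 → step 16: x=-0.190, v=-0.435, θ=0.035, ω=0.321
apply F[16]=+2.774 → step 17: x=-0.199, v=-0.405, θ=0.041, ω=0.263
apply F[17]=+2.664 → step 18: x=-0.207, v=-0.377, θ=0.046, ω=0.213
apply F[18]=+2.559 → step 19: x=-0.214, v=-0.351, θ=0.049, ω=0.170
apply F[19]=+2.458 → step 20: x=-0.221, v=-0.326, θ=0.053, ω=0.132
apply F[20]=+2.362 → step 21: x=-0.227, v=-0.303, θ=0.055, ω=0.100
apply F[21]=+2.270 → step 22: x=-0.233, v=-0.281, θ=0.057, ω=0.072
apply F[22]=+2.183 → step 23: x=-0.238, v=-0.260, θ=0.058, ω=0.048
apply F[23]=+2.099 → step 24: x=-0.243, v=-0.241, θ=0.058, ω=0.028
apply F[24]=+2.019 → step 25: x=-0.248, v=-0.223, θ=0.059, ω=0.010
apply F[25]=+1.942 → step 26: x=-0.252, v=-0.205, θ=0.059, ω=-0.004
apply F[26]=+1.869 → step 27: x=-0.256, v=-0.189, θ=0.059, ω=-0.017
apply F[27]=+1.799 → step 28: x=-0.260, v=-0.173, θ=0.058, ω=-0.028
apply F[28]=+1.732 → step 29: x=-0.263, v=-0.158, θ=0.058, ω=-0.037
Max |angle| over trajectory = 0.249 rad; bound = 0.127 → exceeded.

Answer: no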